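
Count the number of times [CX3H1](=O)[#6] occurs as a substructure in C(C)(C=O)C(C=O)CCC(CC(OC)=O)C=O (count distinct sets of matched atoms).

[CX3H1](=O)[#6] is the SMARTS for an aldehyde: an sp2 carbon with one H, double-bonded to O and single-bonded to carbon.
The molecule carries 3 separate instances of an aldehyde (-CHO) meeting every constraint; each maps to a distinct set of atoms, giving 3 matches.

3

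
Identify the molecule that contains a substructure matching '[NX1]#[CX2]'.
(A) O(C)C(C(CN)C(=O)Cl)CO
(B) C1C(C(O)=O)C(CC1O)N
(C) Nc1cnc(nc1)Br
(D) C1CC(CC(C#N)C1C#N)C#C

D

[NX1]#[CX2] describes a nitrogen triple-bonded to a two-connected carbon (a nitrile).
(A) has a primary amino group (-NH2) but the nitrogen is NX3 (three connections), not NX1 triple-bonded.
(B) has a primary amino group (-NH2) but the nitrogen is NX3 (three connections), not NX1 triple-bonded.
(C) has a primary amino group (-NH2) but the nitrogen is NX3 (three connections), not NX1 triple-bonded.
(D) contains a nitrile (-C#N), which satisfies every atom and bond constraint.
So the answer is (D).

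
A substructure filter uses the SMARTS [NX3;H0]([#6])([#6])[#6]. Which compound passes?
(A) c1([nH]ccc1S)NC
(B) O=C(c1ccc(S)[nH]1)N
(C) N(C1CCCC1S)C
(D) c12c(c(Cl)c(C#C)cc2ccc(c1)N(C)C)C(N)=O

[NX3;H0]([#6])([#6])[#6] describes a trivalent nitrogen with no H, bonded to three carbons (a tertiary amine).
(A) has an N-methylamino group (-NHCH3) but the nitrogen still has one H (H1), not H0.
(B) has a primary amide (-C(=O)NH2) but the amide nitrogen has H2 and only one carbon neighbour.
(C) has an N-methylamino group (-NHCH3) but the nitrogen still has one H (H1), not H0.
(D) contains a dimethylamino group (-N(CH3)2), which satisfies every atom and bond constraint.
So the answer is (D).

D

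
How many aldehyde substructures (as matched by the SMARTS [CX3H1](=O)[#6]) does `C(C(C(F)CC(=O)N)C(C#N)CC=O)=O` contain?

2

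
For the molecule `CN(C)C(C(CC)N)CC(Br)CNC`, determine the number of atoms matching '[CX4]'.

The query [CX4] means: C with X4: aliphatic carbon with exactly 4 total connections (bonds + H).
Check the 14 heavy atoms by environment: 10× C (X4) → match; 3× N (X3) → no; 1× Br (X1) → no.
That gives 10 matching atoms.

10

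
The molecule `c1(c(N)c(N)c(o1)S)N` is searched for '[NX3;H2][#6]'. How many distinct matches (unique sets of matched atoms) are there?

3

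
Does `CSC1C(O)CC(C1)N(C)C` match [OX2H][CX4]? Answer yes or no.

The pattern [OX2H][CX4] describes a hydroxyl oxygen bound to an sp3 (X4) carbon — an aliphatic alcohol.
The molecule carries a hydroxyl group (-OH), whose atoms satisfy every constraint of the query, so the pattern matches.

Yes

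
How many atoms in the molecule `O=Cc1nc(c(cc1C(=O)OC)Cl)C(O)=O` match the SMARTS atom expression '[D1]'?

6

The query [D1] means: atom with exactly one heavy-atom neighbour (degree 1).
Check the 16 heavy atoms by environment: 1× n (aromatic, D2) → no; 4× c (aromatic, D3) → no; 1× c (aromatic, D2) → no; 1× C (D2) → no; 4× O (D1) → match; 1× Cl (D1) → match; 2× C (D3) → no; 1× O (D2) → no; 1× C (D1) → match.
Summing the matching environments: 4 + 1 + 1 = 6 matching atoms.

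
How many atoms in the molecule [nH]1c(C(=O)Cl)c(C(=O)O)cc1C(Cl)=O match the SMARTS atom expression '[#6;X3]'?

7

Check the 14 heavy atoms by environment: 1× n (aromatic, X3) → no; 4× c (aromatic, X3) → match; 3× C (X3) → match; 3× O (X1) → no; 2× Cl (X1) → no; 1× O (X2) → no.
Summing the matching environments: 4 + 3 = 7 matching atoms.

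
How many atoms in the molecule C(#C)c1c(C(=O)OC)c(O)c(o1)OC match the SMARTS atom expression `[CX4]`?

2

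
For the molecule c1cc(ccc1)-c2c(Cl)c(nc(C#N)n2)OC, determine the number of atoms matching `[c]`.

The query [c] means: lowercase c matches aromatic carbon only.
Check the 17 heavy atoms by environment: 2× n (aromatic) → no; 10× c (aromatic) → match; 1× O → no; 2× C → no; 1× Cl → no; 1× N → no.
That gives 10 matching atoms.

10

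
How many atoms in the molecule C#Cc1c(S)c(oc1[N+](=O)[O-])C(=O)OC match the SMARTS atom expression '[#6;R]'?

4

The query [#6;R] means: carbon that is part of a ring.
Check the 15 heavy atoms by environment: 1× o (aromatic, in 5-ring) → no; 4× c (aromatic, in 5-ring) → match; 1× N (charge +1, acyclic) → no; 1× O (charge -1, acyclic) → no; 3× O (acyclic) → no; 4× C (acyclic) → no; 1× S (acyclic) → no.
That gives 4 matching atoms.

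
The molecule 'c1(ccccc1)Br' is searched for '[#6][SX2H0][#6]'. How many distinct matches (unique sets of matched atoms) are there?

0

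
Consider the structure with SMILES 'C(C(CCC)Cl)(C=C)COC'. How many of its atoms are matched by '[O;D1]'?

0

The query [O;D1] means: aliphatic oxygen bonded to exactly one heavy atom.
Check the 11 heavy atoms by environment: 4× C (D2) → no; 2× C (D3) → no; 3× C (D1) → no; 1× Cl (D1) → no; 1× O (D2) → no.
No environment satisfies the query, so 0 matching atoms.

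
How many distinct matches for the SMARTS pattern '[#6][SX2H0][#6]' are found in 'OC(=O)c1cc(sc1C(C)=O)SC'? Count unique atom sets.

1

[#6][SX2H0][#6] is the SMARTS for a thioether: an aliphatic sulfur bridging two carbons with no H on the sulfur.
Exactly one fragment in the molecule meets all constraints, giving 1 match.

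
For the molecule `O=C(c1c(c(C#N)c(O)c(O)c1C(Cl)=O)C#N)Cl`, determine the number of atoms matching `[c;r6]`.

The query [c;r6] means: aromatic carbon that belongs to a six-membered ring.
Check the 18 heavy atoms by environment: 6× c (aromatic, in 6-ring) → match; 4× C (acyclic) → no; 2× N (acyclic) → no; 4× O (acyclic) → no; 2× Cl (acyclic) → no.
That gives 6 matching atoms.

6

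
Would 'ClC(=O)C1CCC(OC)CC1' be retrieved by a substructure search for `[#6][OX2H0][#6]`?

Yes

The pattern [#6][OX2H0][#6] describes an aliphatic oxygen bridging two carbons with no H on the oxygen — an ether.
The molecule carries a methoxy ether (-OCH3), whose atoms satisfy every constraint of the query, so the pattern matches.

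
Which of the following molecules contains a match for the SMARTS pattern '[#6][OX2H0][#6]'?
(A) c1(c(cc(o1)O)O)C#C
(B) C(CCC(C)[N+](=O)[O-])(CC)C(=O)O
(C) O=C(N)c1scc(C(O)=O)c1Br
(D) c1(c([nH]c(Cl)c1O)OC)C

[#6][OX2H0][#6] describes an aliphatic oxygen bridging two carbons with no H on the oxygen (an ether).
(A) has a hydroxyl group (-OH) but the oxygen has H1, not H0 bridging two carbons.
(B) has a carboxylic acid group (-C(=O)OH) but the -OH oxygen has H1; the =O is OX1, not OX2.
(C) has a carboxylic acid group (-C(=O)OH) but the -OH oxygen has H1; the =O is OX1, not OX2.
(D) contains a methoxy ether (-OCH3), which satisfies every atom and bond constraint.
So the answer is (D).

D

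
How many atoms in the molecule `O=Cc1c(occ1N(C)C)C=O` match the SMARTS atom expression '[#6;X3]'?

6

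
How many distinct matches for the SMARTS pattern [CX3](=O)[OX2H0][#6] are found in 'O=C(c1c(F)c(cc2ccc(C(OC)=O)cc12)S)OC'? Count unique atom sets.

[CX3](=O)[OX2H0][#6] is the SMARTS for an ester: a carbonyl carbon bonded to an oxygen that is itself bonded to carbon (no H on that O).
The molecule carries 2 separate instances of a methyl-ester group (-C(=O)OCH3) meeting every constraint; each maps to a distinct set of atoms, giving 2 matches.

2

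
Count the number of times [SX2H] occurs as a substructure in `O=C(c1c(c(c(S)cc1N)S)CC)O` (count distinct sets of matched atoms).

2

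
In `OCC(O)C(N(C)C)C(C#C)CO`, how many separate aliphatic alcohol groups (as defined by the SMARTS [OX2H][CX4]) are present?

3

[OX2H][CX4] is the SMARTS for an aliphatic alcohol: a hydroxyl oxygen bound to an sp3 (X4) carbon.
The molecule carries 3 separate instances of a hydroxyl group (-OH) meeting every constraint; each maps to a distinct set of atoms, giving 3 matches.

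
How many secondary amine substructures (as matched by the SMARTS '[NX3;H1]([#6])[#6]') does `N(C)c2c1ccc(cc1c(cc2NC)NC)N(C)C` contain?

3

[NX3;H1]([#6])[#6] is the SMARTS for a secondary amine: a trivalent nitrogen with one H, bonded to two carbons.
The molecule carries 3 separate instances of an N-methylamino group (-NHCH3) meeting every constraint; each maps to a distinct set of atoms, giving 3 matches.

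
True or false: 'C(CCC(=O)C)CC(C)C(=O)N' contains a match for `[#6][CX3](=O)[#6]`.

True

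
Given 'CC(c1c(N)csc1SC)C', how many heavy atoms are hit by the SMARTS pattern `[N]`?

1

Check the 11 heavy atoms by environment: 1× s (aromatic) → no; 4× c (aromatic) → no; 1× S → no; 4× C → no; 1× N → match.
That gives 1 matching atom.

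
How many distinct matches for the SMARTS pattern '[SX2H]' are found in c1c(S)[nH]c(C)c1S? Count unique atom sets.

2

[SX2H] is the SMARTS for a thiol: an aliphatic sulfur with two connections, one being H.
The molecule carries 2 separate instances of a thiol (-SH) meeting every constraint; each maps to a distinct set of atoms, giving 2 matches.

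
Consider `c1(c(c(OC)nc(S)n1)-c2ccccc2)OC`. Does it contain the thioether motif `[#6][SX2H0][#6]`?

The pattern [#6][SX2H0][#6] describes an aliphatic sulfur bridging two carbons with no H on the sulfur — a thioether.
The closest candidate here is a thiol (-SH), but the sulfur has H1, not H0 bridging two carbons. No other fragment satisfies the full query, so there is no match.

No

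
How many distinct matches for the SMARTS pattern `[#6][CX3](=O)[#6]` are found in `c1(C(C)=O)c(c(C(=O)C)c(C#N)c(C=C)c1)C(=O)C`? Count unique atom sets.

3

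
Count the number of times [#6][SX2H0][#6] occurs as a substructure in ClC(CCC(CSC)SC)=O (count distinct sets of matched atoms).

2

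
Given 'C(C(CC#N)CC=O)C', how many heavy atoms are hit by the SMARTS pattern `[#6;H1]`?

2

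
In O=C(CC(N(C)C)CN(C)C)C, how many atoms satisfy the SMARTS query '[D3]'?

The query [D3] means: atom with exactly three heavy-atom neighbours.
Check the 12 heavy atoms by environment: 2× C (D2) → no; 2× C (D3) → match; 1× O (D1) → no; 5× C (D1) → no; 2× N (D3) → match.
Summing the matching environments: 2 + 2 = 4 matching atoms.

4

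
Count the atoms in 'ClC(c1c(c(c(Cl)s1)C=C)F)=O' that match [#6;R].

4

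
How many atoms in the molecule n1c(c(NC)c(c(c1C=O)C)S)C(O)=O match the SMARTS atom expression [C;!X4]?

The query [C;!X4] means: aliphatic carbon that does not have four total connections.
Check the 15 heavy atoms by environment: 1× n (aromatic, X2) → no; 5× c (aromatic, X3) → no; 2× C (X3) → match; 2× O (X1) → no; 2× C (X4) → no; 1× S (X2) → no; 1× O (X2) → no; 1× N (X3) → no.
That gives 2 matching atoms.

2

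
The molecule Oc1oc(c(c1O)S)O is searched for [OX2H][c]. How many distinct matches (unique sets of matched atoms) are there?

3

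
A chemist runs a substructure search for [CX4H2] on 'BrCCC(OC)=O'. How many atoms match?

The query [CX4H2] means: sp3 carbon (X4) with exactly two hydrogens.
Check the 7 heavy atoms by environment: 2× C (H2, X4) → match; 1× Br (H0, X1) → no; 1× C (H0, X3) → no; 1× O (H0, X1) → no; 1× O (H0, X2) → no; 1× C (H3, X4) → no.
That gives 2 matching atoms.

2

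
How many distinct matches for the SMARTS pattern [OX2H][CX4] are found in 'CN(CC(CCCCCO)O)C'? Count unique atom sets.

2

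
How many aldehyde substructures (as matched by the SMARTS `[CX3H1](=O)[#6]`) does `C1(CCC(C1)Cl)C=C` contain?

0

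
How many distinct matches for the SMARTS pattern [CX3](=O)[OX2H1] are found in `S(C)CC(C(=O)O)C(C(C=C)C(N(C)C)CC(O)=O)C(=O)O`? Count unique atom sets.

3

[CX3](=O)[OX2H1] is the SMARTS for a carboxylic acid: an sp2 carbon double-bonded to O and single-bonded to an -OH oxygen.
The molecule carries 3 separate instances of a carboxylic acid group (-C(=O)OH) meeting every constraint; each maps to a distinct set of atoms, giving 3 matches.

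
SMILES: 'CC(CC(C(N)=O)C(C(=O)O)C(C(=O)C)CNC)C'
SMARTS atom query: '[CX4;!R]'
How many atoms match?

Check the 19 heavy atoms by environment: 10× C (X4, acyclic) → match; 3× C (X3, acyclic) → no; 3× O (X1, acyclic) → no; 2× N (X3, acyclic) → no; 1× O (X2, acyclic) → no.
That gives 10 matching atoms.

10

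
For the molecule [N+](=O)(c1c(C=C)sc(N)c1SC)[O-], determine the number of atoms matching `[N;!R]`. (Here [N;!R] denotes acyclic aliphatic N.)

2

Check the 13 heavy atoms by environment: 1× s (aromatic, in 5-ring) → no; 4× c (aromatic, in 5-ring) → no; 1× N (acyclic) → match; 1× N (charge +1, acyclic) → match; 1× O (charge -1, acyclic) → no; 1× O (acyclic) → no; 3× C (acyclic) → no; 1× S (acyclic) → no.
Summing the matching environments: 1 + 1 = 2 matching atoms.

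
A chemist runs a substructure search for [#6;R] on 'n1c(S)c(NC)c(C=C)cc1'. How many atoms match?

Check the 11 heavy atoms by environment: 1× n (aromatic, in 6-ring) → no; 5× c (aromatic, in 6-ring) → match; 1× S (acyclic) → no; 3× C (acyclic) → no; 1× N (acyclic) → no.
That gives 5 matching atoms.

5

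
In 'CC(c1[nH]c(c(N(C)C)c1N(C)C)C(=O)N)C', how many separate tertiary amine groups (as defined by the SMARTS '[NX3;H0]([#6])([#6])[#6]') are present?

[NX3;H0]([#6])([#6])[#6] is the SMARTS for a tertiary amine: a trivalent nitrogen with no H, bonded to three carbons.
The molecule carries 2 separate instances of a dimethylamino group (-N(CH3)2) meeting every constraint; each maps to a distinct set of atoms, giving 2 matches.

2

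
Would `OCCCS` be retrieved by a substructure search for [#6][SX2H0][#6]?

The pattern [#6][SX2H0][#6] describes an aliphatic sulfur bridging two carbons with no H on the sulfur — a thioether.
The closest candidate here is a thiol (-SH), but the sulfur has H1, not H0 bridging two carbons. No other fragment satisfies the full query, so there is no match.

No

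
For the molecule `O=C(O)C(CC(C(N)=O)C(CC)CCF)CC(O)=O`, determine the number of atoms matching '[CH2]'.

5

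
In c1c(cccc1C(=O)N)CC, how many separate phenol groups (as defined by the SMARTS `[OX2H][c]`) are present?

0

[OX2H][c] is the SMARTS for a phenol: a hydroxyl oxygen attached to an aromatic carbon.
No fragment in the molecule satisfies every constraint, giving 0 matches.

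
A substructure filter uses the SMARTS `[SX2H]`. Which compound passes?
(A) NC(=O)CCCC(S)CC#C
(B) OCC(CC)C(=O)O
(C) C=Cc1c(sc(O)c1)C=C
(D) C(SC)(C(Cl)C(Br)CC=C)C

[SX2H] describes an aliphatic sulfur with two connections, one being H (a thiol).
(A) contains a thiol (-SH), which satisfies every atom and bond constraint.
(B) has a hydroxyl group (-OH) but it is an -OH, not an -SH.
(C) has a hydroxyl group (-OH) but it is an -OH, not an -SH.
(D) has a methylthio ether (-SCH3) but the sulfur has H0 (bonded to two carbons), not H1.
So the answer is (A).

A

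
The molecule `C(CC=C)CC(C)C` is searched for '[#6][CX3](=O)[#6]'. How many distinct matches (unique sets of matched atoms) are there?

0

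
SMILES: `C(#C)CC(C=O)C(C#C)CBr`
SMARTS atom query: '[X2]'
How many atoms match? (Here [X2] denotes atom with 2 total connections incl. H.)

4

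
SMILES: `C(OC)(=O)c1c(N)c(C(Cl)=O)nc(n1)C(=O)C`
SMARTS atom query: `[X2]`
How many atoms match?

3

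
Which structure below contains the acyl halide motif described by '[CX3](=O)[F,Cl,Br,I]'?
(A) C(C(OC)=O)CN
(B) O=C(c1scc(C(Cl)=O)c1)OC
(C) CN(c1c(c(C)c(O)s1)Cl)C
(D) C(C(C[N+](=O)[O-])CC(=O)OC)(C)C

B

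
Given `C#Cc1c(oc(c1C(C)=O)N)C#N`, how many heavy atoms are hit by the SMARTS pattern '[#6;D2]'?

2

Check the 13 heavy atoms by environment: 1× o (aromatic, D2) → no; 4× c (aromatic, D3) → no; 1× C (D3) → no; 1× O (D1) → no; 2× C (D1) → no; 2× N (D1) → no; 2× C (D2) → match.
That gives 2 matching atoms.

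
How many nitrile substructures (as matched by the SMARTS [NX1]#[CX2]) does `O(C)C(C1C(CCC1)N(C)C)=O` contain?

[NX1]#[CX2] is the SMARTS for a nitrile: a nitrogen triple-bonded to a two-connected carbon.
No fragment in the molecule satisfies every constraint, giving 0 matches.

0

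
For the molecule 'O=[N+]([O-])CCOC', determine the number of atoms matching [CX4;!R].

The query [CX4;!R] means: aliphatic carbon with four total connections, not in a ring.
Check the 7 heavy atoms by environment: 3× C (X4, acyclic) → match; 1× N (charge +1, X3, acyclic) → no; 1× O (charge -1, X1, acyclic) → no; 1× O (X1, acyclic) → no; 1× O (X2, acyclic) → no.
That gives 3 matching atoms.

3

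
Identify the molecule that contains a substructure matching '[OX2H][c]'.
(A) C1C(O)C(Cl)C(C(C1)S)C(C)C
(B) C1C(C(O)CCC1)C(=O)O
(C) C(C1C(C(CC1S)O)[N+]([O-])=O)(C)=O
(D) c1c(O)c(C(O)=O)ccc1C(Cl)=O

D

[OX2H][c] describes a hydroxyl oxygen attached to an aromatic carbon (a phenol).
(A) has a hydroxyl group (-OH) but the -OH is on an aliphatic carbon, not an aromatic c.
(B) has a hydroxyl group (-OH) but the -OH is on an aliphatic carbon, not an aromatic c.
(C) has a hydroxyl group (-OH) but the -OH is on an aliphatic carbon, not an aromatic c.
(D) contains a hydroxyl group (-OH), which satisfies every atom and bond constraint.
So the answer is (D).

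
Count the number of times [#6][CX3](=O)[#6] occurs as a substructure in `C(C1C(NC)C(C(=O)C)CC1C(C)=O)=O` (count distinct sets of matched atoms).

[#6][CX3](=O)[#6] is the SMARTS for a ketone: a carbonyl carbon (no H) flanked by two carbons.
The molecule carries 2 separate instances of an acetyl/ketone group (-C(=O)CH3) meeting every constraint; each maps to a distinct set of atoms, giving 2 matches.

2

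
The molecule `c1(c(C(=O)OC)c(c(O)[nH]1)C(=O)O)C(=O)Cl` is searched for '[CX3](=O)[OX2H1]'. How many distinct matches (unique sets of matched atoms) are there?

[CX3](=O)[OX2H1] is the SMARTS for a carboxylic acid: an sp2 carbon double-bonded to O and single-bonded to an -OH oxygen.
Exactly one fragment in the molecule meets all constraints, giving 1 match.

1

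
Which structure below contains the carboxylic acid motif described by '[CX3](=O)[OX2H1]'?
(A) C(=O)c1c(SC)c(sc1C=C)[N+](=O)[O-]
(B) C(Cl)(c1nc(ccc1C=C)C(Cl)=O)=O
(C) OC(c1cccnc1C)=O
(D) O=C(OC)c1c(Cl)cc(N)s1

[CX3](=O)[OX2H1] describes an sp2 carbon double-bonded to O and single-bonded to an -OH oxygen (a carboxylic acid).
(A) has an aldehyde (-CHO) but there is no singly-bonded oxygen on the carbonyl carbon.
(B) has an acyl chloride (-C(=O)Cl) but the carbonyl is bonded to Cl, not to an -OH oxygen.
(C) contains a carboxylic acid group (-C(=O)OH), which satisfies every atom and bond constraint.
(D) has a methyl-ester group (-C(=O)OCH3) but the singly-bonded O has no H (OX2H0, not OX2H1).
So the answer is (C).

C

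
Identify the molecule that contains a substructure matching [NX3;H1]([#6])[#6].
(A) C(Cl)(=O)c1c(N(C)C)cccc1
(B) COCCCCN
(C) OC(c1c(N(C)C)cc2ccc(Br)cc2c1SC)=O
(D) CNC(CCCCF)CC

D

[NX3;H1]([#6])[#6] describes a trivalent nitrogen with one H, bonded to two carbons (a secondary amine).
(A) has a dimethylamino group (-N(CH3)2) but the nitrogen has H0, not H1.
(B) has a primary amino group (-NH2) but the nitrogen has H2 and only one carbon neighbour.
(C) has a dimethylamino group (-N(CH3)2) but the nitrogen has H0, not H1.
(D) contains an N-methylamino group (-NHCH3), which satisfies every atom and bond constraint.
So the answer is (D).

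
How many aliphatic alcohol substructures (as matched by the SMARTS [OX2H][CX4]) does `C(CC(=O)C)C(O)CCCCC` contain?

[OX2H][CX4] is the SMARTS for an aliphatic alcohol: a hydroxyl oxygen bound to an sp3 (X4) carbon.
Exactly one fragment in the molecule meets all constraints, giving 1 match.

1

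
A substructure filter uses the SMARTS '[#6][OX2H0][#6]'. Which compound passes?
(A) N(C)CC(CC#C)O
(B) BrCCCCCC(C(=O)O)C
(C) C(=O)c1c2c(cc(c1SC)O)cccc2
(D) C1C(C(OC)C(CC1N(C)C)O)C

D

[#6][OX2H0][#6] describes an aliphatic oxygen bridging two carbons with no H on the oxygen (an ether).
(A) has a hydroxyl group (-OH) but the oxygen has H1, not H0 bridging two carbons.
(B) has a carboxylic acid group (-C(=O)OH) but the -OH oxygen has H1; the =O is OX1, not OX2.
(C) has a hydroxyl group (-OH) but the oxygen has H1, not H0 bridging two carbons.
(D) contains a methoxy ether (-OCH3), which satisfies every atom and bond constraint.
So the answer is (D).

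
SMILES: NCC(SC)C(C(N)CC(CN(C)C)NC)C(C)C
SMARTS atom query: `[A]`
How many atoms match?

19

The query [A] means: A matches any aliphatic (non-aromatic) heavy atom.
Check the 19 heavy atoms by environment: 14× C → match; 4× N → match; 1× S → match.
Summing the matching environments: 14 + 4 + 1 = 19 matching atoms.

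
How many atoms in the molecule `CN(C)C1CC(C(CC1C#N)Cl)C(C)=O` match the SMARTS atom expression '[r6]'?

Check the 15 heavy atoms by environment: 6× C (in 6-ring) → match; 2× N (acyclic) → no; 5× C (acyclic) → no; 1× O (acyclic) → no; 1× Cl (acyclic) → no.
That gives 6 matching atoms.

6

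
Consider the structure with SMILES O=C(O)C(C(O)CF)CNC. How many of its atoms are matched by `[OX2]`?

2

Check the 11 heavy atoms by environment: 5× C (X4) → no; 1× C (X3) → no; 1× O (X1) → no; 2× O (X2) → match; 1× F (X1) → no; 1× N (X3) → no.
That gives 2 matching atoms.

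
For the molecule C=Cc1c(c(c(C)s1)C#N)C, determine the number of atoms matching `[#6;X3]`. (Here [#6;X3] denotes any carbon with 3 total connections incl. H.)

The query [#6;X3] means: any carbon (aromatic or not) with three total connections.
Check the 11 heavy atoms by environment: 1× s (aromatic, X2) → no; 4× c (aromatic, X3) → match; 2× C (X4) → no; 1× C (X2) → no; 1× N (X1) → no; 2× C (X3) → match.
Summing the matching environments: 4 + 2 = 6 matching atoms.

6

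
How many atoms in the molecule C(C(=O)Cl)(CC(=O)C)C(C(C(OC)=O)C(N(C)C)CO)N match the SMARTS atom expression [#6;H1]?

Check the 21 heavy atoms by environment: 2× C (H2) → no; 4× C (H1) → match; 1× O (H1) → no; 1× N (H2) → no; 3× C (H0) → no; 4× O (H0) → no; 4× C (H3) → no; 1× Cl (H0) → no; 1× N (H0) → no.
That gives 4 matching atoms.

4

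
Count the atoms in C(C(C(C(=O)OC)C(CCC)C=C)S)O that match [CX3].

The query [CX3] means: C with X3: aliphatic carbon with exactly 3 total connections.
Check the 15 heavy atoms by environment: 8× C (X4) → no; 2× O (X2) → no; 3× C (X3) → match; 1× O (X1) → no; 1× S (X2) → no.
That gives 3 matching atoms.

3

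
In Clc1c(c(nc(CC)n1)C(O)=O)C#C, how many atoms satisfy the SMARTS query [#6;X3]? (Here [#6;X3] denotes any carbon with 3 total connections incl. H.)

The query [#6;X3] means: any carbon (aromatic or not) with three total connections.
Check the 14 heavy atoms by environment: 2× n (aromatic, X2) → no; 4× c (aromatic, X3) → match; 2× C (X4) → no; 2× C (X2) → no; 1× Cl (X1) → no; 1× C (X3) → match; 1× O (X1) → no; 1× O (X2) → no.
Summing the matching environments: 4 + 1 = 5 matching atoms.

5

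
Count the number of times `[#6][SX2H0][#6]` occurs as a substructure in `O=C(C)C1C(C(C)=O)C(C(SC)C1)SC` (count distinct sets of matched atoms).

2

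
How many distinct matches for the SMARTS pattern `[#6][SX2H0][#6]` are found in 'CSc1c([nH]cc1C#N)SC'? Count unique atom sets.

[#6][SX2H0][#6] is the SMARTS for a thioether: an aliphatic sulfur bridging two carbons with no H on the sulfur.
The molecule carries 2 separate instances of a methylthio ether (-SCH3) meeting every constraint; each maps to a distinct set of atoms, giving 2 matches.

2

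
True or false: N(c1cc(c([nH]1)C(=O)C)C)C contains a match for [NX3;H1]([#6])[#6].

The pattern [NX3;H1]([#6])[#6] describes a trivalent nitrogen with one H, bonded to two carbons — a secondary amine.
The molecule carries an N-methylamino group (-NHCH3), whose atoms satisfy every constraint of the query, so the pattern matches.

True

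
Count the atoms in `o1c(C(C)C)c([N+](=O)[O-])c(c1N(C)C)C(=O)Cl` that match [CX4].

5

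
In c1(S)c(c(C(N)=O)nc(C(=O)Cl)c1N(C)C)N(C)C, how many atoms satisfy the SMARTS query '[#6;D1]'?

4

The query [#6;D1] means: carbon bonded to exactly one heavy atom.
Check the 19 heavy atoms by environment: 1× n (aromatic, D2) → no; 5× c (aromatic, D3) → no; 2× C (D3) → no; 2× O (D1) → no; 1× Cl (D1) → no; 1× N (D1) → no; 1× S (D1) → no; 2× N (D3) → no; 4× C (D1) → match.
That gives 4 matching atoms.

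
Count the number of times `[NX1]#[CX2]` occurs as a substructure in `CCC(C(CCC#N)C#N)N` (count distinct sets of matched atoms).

2

[NX1]#[CX2] is the SMARTS for a nitrile: a nitrogen triple-bonded to a two-connected carbon.
The molecule carries 2 separate instances of a nitrile (-C#N) meeting every constraint; each maps to a distinct set of atoms, giving 2 matches.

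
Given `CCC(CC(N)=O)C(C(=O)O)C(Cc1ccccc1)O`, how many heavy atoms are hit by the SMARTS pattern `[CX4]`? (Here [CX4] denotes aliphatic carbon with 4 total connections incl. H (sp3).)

The query [CX4] means: C with X4: aliphatic carbon with exactly 4 total connections (bonds + H).
Check the 20 heavy atoms by environment: 7× C (X4) → match; 2× C (X3) → no; 2× O (X1) → no; 2× O (X2) → no; 6× c (aromatic, X3) → no; 1× N (X3) → no.
That gives 7 matching atoms.

7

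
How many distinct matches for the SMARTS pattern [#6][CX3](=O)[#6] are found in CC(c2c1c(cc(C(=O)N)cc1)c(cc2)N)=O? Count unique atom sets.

1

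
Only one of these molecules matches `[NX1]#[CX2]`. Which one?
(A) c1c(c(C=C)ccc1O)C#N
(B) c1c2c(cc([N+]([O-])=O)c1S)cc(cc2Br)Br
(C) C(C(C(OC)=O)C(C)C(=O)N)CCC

A

[NX1]#[CX2] describes a nitrogen triple-bonded to a two-connected carbon (a nitrile).
(A) contains a nitrile (-C#N), which satisfies every atom and bond constraint.
(B) has a nitro group (-[N+](=O)[O-]) but there is no C#N triple bond.
(C) has a primary amide (-C(=O)NH2) but the nitrogen is NX3, not NX1.
So the answer is (A).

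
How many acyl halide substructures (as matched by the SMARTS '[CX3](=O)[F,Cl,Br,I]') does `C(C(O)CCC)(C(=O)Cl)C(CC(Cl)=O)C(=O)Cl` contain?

3

[CX3](=O)[F,Cl,Br,I] is the SMARTS for an acyl halide: a carbonyl carbon bonded to a halogen.
The molecule carries 3 separate instances of an acyl chloride (-C(=O)Cl) meeting every constraint; each maps to a distinct set of atoms, giving 3 matches.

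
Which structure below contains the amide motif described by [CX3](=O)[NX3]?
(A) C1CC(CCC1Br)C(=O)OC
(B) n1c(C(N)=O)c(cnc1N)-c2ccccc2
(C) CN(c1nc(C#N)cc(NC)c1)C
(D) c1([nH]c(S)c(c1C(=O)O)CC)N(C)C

B

[CX3](=O)[NX3] describes a carbonyl carbon bonded to a trivalent nitrogen (an amide).
(A) has a methyl-ester group (-C(=O)OCH3) but the carbonyl is bonded to O, not to an NX3 nitrogen.
(B) contains a primary amide (-C(=O)NH2), which satisfies every atom and bond constraint.
(C) has a nitrile (-C#N) but the nitrile N is NX1 (triple-bonded), not NX3.
(D) has a carboxylic acid group (-C(=O)OH) but the carbonyl is bonded to O, not to an NX3 nitrogen.
So the answer is (B).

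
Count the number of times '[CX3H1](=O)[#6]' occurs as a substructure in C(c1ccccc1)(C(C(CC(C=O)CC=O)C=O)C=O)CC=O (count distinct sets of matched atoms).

[CX3H1](=O)[#6] is the SMARTS for an aldehyde: an sp2 carbon with one H, double-bonded to O and single-bonded to carbon.
The molecule carries 5 separate instances of an aldehyde (-CHO) meeting every constraint; each maps to a distinct set of atoms, giving 5 matches.

5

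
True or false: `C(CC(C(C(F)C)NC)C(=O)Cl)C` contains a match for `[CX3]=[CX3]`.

False

The pattern [CX3]=[CX3] describes a non-aromatic C=C double bond between two sp2 carbons — an alkene.
The closest candidate here is an ethyl group (-CH2CH3), but its C-C bond is a single bond between CX4 carbons, not CX3=CX3. No other fragment satisfies the full query, so there is no match.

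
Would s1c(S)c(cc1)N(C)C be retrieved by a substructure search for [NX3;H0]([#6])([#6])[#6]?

The pattern [NX3;H0]([#6])([#6])[#6] describes a trivalent nitrogen with no H, bonded to three carbons — a tertiary amine.
The molecule carries a dimethylamino group (-N(CH3)2), whose atoms satisfy every constraint of the query, so the pattern matches.

Yes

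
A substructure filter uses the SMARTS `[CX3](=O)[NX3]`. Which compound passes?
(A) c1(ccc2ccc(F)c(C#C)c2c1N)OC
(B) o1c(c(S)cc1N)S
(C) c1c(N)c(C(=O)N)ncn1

[CX3](=O)[NX3] describes a carbonyl carbon bonded to a trivalent nitrogen (an amide).
(A) has a primary amino group (-NH2) but the -NH2 is not attached to a carbonyl carbon.
(B) has a primary amino group (-NH2) but the -NH2 is not attached to a carbonyl carbon.
(C) contains a primary amide (-C(=O)NH2), which satisfies every atom and bond constraint.
So the answer is (C).

C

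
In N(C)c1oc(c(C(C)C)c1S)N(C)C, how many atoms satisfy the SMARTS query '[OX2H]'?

The query [OX2H] means: aliphatic oxygen with two connections, one of which is H — an -OH oxygen.
Check the 14 heavy atoms by environment: 1× o (aromatic, H0, X2) → no; 4× c (aromatic, H0, X3) → no; 1× C (H1, X4) → no; 5× C (H3, X4) → no; 1× N (H0, X3) → no; 1× N (H1, X3) → no; 1× S (H1, X2) → no.
No environment satisfies the query, so 0 matching atoms.

0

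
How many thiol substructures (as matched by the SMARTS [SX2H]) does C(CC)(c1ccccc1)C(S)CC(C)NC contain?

[SX2H] is the SMARTS for a thiol: an aliphatic sulfur with two connections, one being H.
Exactly one fragment in the molecule meets all constraints, giving 1 match.

1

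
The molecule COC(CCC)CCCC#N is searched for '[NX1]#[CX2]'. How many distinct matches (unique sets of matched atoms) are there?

[NX1]#[CX2] is the SMARTS for a nitrile: a nitrogen triple-bonded to a two-connected carbon.
Exactly one fragment in the molecule meets all constraints, giving 1 match.

1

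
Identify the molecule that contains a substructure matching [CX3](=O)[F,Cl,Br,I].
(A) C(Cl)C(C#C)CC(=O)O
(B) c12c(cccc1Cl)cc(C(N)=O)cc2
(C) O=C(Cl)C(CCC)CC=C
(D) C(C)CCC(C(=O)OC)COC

[CX3](=O)[F,Cl,Br,I] describes a carbonyl carbon bonded to a halogen (an acyl halide).
(A) has a chloro substituent but the Cl is not on a carbonyl carbon.
(B) has a chloro substituent but the Cl is not on a carbonyl carbon.
(C) contains an acyl chloride (-C(=O)Cl), which satisfies every atom and bond constraint.
(D) has a methyl-ester group (-C(=O)OCH3) but the carbonyl is bonded to -O-C, not to a halogen.
So the answer is (C).

C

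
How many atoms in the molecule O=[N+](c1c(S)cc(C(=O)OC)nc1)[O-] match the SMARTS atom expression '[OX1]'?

3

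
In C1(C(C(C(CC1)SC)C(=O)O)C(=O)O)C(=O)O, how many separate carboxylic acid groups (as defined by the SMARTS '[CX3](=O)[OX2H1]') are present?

3

[CX3](=O)[OX2H1] is the SMARTS for a carboxylic acid: an sp2 carbon double-bonded to O and single-bonded to an -OH oxygen.
The molecule carries 3 separate instances of a carboxylic acid group (-C(=O)OH) meeting every constraint; each maps to a distinct set of atoms, giving 3 matches.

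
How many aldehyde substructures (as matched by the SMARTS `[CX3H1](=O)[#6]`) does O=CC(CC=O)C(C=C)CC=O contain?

3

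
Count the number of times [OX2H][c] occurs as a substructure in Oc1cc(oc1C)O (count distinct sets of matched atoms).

2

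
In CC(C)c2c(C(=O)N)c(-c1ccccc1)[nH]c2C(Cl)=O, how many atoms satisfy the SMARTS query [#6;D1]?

The query [#6;D1] means: carbon bonded to exactly one heavy atom.
Check the 20 heavy atoms by environment: 1× n (aromatic, D2) → no; 5× c (aromatic, D3) → no; 3× C (D3) → no; 2× C (D1) → match; 2× O (D1) → no; 1× N (D1) → no; 1× Cl (D1) → no; 5× c (aromatic, D2) → no.
That gives 2 matching atoms.

2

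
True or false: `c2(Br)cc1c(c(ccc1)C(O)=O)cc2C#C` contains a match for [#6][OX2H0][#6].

False

The pattern [#6][OX2H0][#6] describes an aliphatic oxygen bridging two carbons with no H on the oxygen — an ether.
The closest candidate here is a carboxylic acid group (-C(=O)OH), but the -OH oxygen has H1; the =O is OX1, not OX2. No other fragment satisfies the full query, so there is no match.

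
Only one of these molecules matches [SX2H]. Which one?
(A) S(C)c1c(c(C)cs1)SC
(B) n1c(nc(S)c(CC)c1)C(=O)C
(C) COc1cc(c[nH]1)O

B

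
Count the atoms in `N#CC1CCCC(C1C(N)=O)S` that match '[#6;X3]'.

1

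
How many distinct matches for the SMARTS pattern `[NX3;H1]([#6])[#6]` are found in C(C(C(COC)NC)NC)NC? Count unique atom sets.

3

[NX3;H1]([#6])[#6] is the SMARTS for a secondary amine: a trivalent nitrogen with one H, bonded to two carbons.
The molecule carries 3 separate instances of an N-methylamino group (-NHCH3) meeting every constraint; each maps to a distinct set of atoms, giving 3 matches.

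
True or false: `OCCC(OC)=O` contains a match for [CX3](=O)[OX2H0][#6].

True

The pattern [CX3](=O)[OX2H0][#6] describes a carbonyl carbon bonded to an oxygen that is itself bonded to carbon (no H on that O) — an ester.
The molecule carries a methyl-ester group (-C(=O)OCH3), whose atoms satisfy every constraint of the query, so the pattern matches.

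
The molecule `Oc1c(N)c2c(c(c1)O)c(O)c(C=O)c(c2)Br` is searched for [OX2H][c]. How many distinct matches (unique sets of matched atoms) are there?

3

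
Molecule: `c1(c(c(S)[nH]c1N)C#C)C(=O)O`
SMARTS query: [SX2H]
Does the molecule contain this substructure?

Yes

The pattern [SX2H] describes an aliphatic sulfur with two connections, one being H — a thiol.
The molecule carries a thiol (-SH), whose atoms satisfy every constraint of the query, so the pattern matches.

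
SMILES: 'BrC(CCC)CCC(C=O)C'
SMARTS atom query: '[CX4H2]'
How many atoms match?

Check the 11 heavy atoms by environment: 2× C (H3, X4) → no; 2× C (H1, X4) → no; 4× C (H2, X4) → match; 1× Br (H0, X1) → no; 1× C (H1, X3) → no; 1× O (H0, X1) → no.
That gives 4 matching atoms.

4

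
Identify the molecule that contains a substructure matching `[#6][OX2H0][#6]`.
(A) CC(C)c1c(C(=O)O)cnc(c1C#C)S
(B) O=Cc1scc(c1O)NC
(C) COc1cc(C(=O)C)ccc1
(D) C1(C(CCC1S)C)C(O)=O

C

[#6][OX2H0][#6] describes an aliphatic oxygen bridging two carbons with no H on the oxygen (an ether).
(A) has a carboxylic acid group (-C(=O)OH) but the -OH oxygen has H1; the =O is OX1, not OX2.
(B) has a hydroxyl group (-OH) but the oxygen has H1, not H0 bridging two carbons.
(C) contains a methoxy ether (-OCH3), which satisfies every atom and bond constraint.
(D) has a carboxylic acid group (-C(=O)OH) but the -OH oxygen has H1; the =O is OX1, not OX2.
So the answer is (C).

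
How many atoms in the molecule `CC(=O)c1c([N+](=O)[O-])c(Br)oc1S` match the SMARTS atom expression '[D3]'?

6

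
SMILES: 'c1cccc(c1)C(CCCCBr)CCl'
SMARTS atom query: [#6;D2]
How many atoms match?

10

Check the 14 heavy atoms by environment: 5× C (D2) → match; 1× C (D3) → no; 1× Cl (D1) → no; 1× Br (D1) → no; 1× c (aromatic, D3) → no; 5× c (aromatic, D2) → match.
Summing the matching environments: 5 + 5 = 10 matching atoms.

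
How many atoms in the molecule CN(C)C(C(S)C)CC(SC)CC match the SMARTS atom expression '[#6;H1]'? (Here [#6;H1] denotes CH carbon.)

The query [#6;H1] means: any carbon bearing exactly one hydrogen.
Check the 13 heavy atoms by environment: 5× C (H3) → no; 3× C (H1) → match; 2× C (H2) → no; 1× S (H1) → no; 1× N (H0) → no; 1× S (H0) → no.
That gives 3 matching atoms.

3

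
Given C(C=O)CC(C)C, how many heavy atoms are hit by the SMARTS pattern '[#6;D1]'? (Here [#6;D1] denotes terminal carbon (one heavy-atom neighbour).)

2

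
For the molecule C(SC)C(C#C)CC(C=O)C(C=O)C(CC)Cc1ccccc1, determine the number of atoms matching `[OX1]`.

The query [OX1] means: aliphatic oxygen with one total connection — typically a carbonyl =O or an oxide.
Check the 23 heavy atoms by environment: 10× C (X4) → no; 2× C (X3) → no; 2× O (X1) → match; 6× c (aromatic, X3) → no; 2× C (X2) → no; 1× S (X2) → no.
That gives 2 matching atoms.

2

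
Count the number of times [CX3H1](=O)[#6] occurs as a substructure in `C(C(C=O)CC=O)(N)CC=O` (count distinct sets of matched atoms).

[CX3H1](=O)[#6] is the SMARTS for an aldehyde: an sp2 carbon with one H, double-bonded to O and single-bonded to carbon.
The molecule carries 3 separate instances of an aldehyde (-CHO) meeting every constraint; each maps to a distinct set of atoms, giving 3 matches.

3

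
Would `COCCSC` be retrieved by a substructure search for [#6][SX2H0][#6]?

Yes

The pattern [#6][SX2H0][#6] describes an aliphatic sulfur bridging two carbons with no H on the sulfur — a thioether.
The molecule carries a methylthio ether (-SCH3), whose atoms satisfy every constraint of the query, so the pattern matches.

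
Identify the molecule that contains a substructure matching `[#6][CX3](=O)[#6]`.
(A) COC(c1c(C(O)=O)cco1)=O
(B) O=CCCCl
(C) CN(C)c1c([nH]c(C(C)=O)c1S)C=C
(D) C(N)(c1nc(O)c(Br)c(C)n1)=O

[#6][CX3](=O)[#6] describes a carbonyl carbon (no H) flanked by two carbons (a ketone).
(A) has a methyl-ester group (-C(=O)OCH3) but one neighbour of the carbonyl carbon is O, not C.
(B) has an aldehyde (-CHO) but the carbonyl carbon has H1, so it is not flanked by two carbons.
(C) contains an acetyl/ketone group (-C(=O)CH3), which satisfies every atom and bond constraint.
(D) has a primary amide (-C(=O)NH2) but one neighbour of the carbonyl carbon is N, not C.
So the answer is (C).

C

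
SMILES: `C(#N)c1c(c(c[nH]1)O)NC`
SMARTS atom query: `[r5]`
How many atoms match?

5

The query [r5] means: r5 matches atoms in a five-membered ring.
Check the 10 heavy atoms by environment: 1× n (aromatic, in 5-ring) → match; 4× c (aromatic, in 5-ring) → match; 2× N (acyclic) → no; 2× C (acyclic) → no; 1× O (acyclic) → no.
Summing the matching environments: 1 + 4 = 5 matching atoms.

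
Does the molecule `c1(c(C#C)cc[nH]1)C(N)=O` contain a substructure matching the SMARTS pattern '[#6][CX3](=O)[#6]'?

The pattern [#6][CX3](=O)[#6] describes a carbonyl carbon (no H) flanked by two carbons — a ketone.
The closest candidate here is a primary amide (-C(=O)NH2), but one neighbour of the carbonyl carbon is N, not C. No other fragment satisfies the full query, so there is no match.

No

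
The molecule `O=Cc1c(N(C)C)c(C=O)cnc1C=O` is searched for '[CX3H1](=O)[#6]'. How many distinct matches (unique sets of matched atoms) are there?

3

[CX3H1](=O)[#6] is the SMARTS for an aldehyde: an sp2 carbon with one H, double-bonded to O and single-bonded to carbon.
The molecule carries 3 separate instances of an aldehyde (-CHO) meeting every constraint; each maps to a distinct set of atoms, giving 3 matches.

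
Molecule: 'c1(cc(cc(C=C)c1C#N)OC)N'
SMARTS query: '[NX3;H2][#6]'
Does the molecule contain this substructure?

The pattern [NX3;H2][#6] describes a trivalent nitrogen with two H attached to carbon — a primary amine.
The molecule carries a primary amino group (-NH2), whose atoms satisfy every constraint of the query, so the pattern matches.

Yes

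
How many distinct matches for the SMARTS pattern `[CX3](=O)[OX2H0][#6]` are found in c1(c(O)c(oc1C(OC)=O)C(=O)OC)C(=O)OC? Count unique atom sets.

[CX3](=O)[OX2H0][#6] is the SMARTS for an ester: a carbonyl carbon bonded to an oxygen that is itself bonded to carbon (no H on that O).
The molecule carries 3 separate instances of a methyl-ester group (-C(=O)OCH3) meeting every constraint; each maps to a distinct set of atoms, giving 3 matches.

3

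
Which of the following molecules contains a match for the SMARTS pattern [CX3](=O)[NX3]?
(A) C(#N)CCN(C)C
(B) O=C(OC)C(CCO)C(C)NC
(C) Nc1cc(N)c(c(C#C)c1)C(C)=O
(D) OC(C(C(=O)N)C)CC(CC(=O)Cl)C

[CX3](=O)[NX3] describes a carbonyl carbon bonded to a trivalent nitrogen (an amide).
(A) has a nitrile (-C#N) but the nitrile N is NX1 (triple-bonded), not NX3.
(B) has a methyl-ester group (-C(=O)OCH3) but the carbonyl is bonded to O, not to an NX3 nitrogen.
(C) has a primary amino group (-NH2) but the -NH2 is not attached to a carbonyl carbon.
(D) contains a primary amide (-C(=O)NH2), which satisfies every atom and bond constraint.
So the answer is (D).

D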